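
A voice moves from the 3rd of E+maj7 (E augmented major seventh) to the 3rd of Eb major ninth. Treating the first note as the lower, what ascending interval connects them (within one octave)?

The 3rd of E+maj7 (E augmented major seventh) is G#; the 3rd of Eb major ninth is G.
G# up to G is 11 semitones, a half step narrower than a perfect octave, so the interval is diminished.

diminished 8th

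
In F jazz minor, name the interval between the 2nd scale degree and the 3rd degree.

The scale runs F G Ab Bb C D E.
That puts G below Ab.
2 letter names make it a second; at 1 semitone (a half step narrower than major) the quality is minor.

minor 2nd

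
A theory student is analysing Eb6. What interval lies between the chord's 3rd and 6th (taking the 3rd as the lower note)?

perfect fourth

Eb6 (Eb major sixth): Eb-G-Bb-C.
The 3rd is G and the 6th is C.
G up to C spans 4 letter names and 5 semitones — a perfect fourth.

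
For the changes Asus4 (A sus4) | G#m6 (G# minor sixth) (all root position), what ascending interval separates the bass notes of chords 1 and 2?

major seventh

The roots are A and G#.
Counting 7 letters and 11 half steps from A gives a major seventh.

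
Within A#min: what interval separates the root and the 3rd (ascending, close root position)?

A#min is spelled A#-C#-E#.
So we need the interval from A# up to C#.
3 letter names make it a third; at 3 semitones (a half step narrower than major) the quality is minor.

m3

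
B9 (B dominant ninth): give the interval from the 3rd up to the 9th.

minor seventh

B dominant ninth is spelled B, D♯, F♯, A, C♯.
That puts D♯ below C♯.
From D♯ to C♯: 10 semitones over a seventh = minor.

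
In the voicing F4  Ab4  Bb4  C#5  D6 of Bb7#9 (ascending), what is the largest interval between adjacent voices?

minor 9th

Adjacent intervals: F4→Ab4 = minor third; Ab4→Bb4 = major second; Bb4→C#5 = augmented second; C#5→D6 = minor ninth.
The largest is C#5 to D6, a minor ninth (13 semitones).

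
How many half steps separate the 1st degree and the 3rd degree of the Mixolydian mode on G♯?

The scale is G♯ A♯ B♯ C♯ D♯ E♯ F♯.
G♯ up to B♯ is a major third — 4 semitones.

4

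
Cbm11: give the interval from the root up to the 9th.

Cbm11 (Cb minor eleventh) is spelled Cb–Ebb–Gb–Bbb–Db–Fb.
Root = Cb; 9th = Db.
From Cb to Db is 14 semitones, exactly the major ninth.

major ninth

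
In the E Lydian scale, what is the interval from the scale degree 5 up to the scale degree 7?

major third

The scale runs E F# G# A# B C# D#.
Scale degree 5 = B; scale degree 7 = D#.
From B to D# is 4 semitones, exactly the major third.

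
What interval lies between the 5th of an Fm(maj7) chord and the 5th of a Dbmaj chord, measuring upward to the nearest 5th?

The 5th of Fm(maj7) is C; the 5th of Dbmaj is Ab.
6 letter names make it a sixth; at 8 semitones (a half step narrower than major) the quality is minor.

minor sixth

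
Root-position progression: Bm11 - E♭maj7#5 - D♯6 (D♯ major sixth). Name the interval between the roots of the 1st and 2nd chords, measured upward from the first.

The roots are B and E♭.
B up to E♭ is 4 semitones, a half step narrower than a perfect fourth, so the interval is diminished.

d4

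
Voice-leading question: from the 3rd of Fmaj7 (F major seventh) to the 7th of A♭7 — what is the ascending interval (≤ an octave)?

The 3rd of Fmaj7 (F major seventh) is A; the 7th of A♭7 is G♭.
A up to G♭ is 9 semitones, a whole step narrower than a major seventh, so the interval is diminished.

diminished seventh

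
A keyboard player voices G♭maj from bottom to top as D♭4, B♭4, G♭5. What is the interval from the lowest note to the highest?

The outer voices are D♭4 and G♭5.
D♭ up to G♭ spans 11 letter names and 17 semitones — a perfect eleventh.

perfect eleventh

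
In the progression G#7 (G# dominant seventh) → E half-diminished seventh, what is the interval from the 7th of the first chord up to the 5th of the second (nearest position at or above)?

diminished fourth

The 7th of G#7 (G# dominant seventh) is F#; the 5th of E half-diminished seventh is Bb.
4 letter names make it a fourth; at 4 semitones (a half step narrower than perfect) the quality is diminished.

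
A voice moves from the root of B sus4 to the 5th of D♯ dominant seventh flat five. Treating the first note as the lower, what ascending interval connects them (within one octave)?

m7

B sus4 has B as its root, and D♯ dominant seventh flat five has A as its 5th.
From B to A: 10 semitones over a seventh = minor.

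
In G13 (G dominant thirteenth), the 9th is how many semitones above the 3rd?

10

The chord tones of G13 are G B D F A E.
B to A is a minor seventh: 10 semitones.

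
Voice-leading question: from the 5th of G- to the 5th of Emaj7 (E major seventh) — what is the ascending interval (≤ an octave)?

major sixth

G- has D as its 5th, and Emaj7 (E major seventh) has B as its 5th.
D up to B spans 6 letter names and 9 semitones — a major sixth.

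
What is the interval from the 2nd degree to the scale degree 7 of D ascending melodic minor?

major sixth

D melodic minor: D E F G A B C♯.
The 2nd degree is E and the scale degree 7 is C♯.
E up to C♯ spans 6 letter names and 9 semitones — a major sixth.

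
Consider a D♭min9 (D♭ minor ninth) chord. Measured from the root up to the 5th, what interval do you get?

perfect fifth

The chord tones of D♭min9 (D♭ minor ninth) are D♭-F♭-A♭-C♭-E♭.
So we need the interval from D♭ up to A♭.
D♭ up to A♭ spans 5 letter names and 7 semitones — a perfect fifth.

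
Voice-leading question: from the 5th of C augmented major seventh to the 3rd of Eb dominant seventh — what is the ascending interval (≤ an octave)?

diminished octave

The 5th of C augmented major seventh is G#; the 3rd of Eb dominant seventh is G.
8 letter names make it an octave; at 11 semitones (a half step narrower than perfect) the quality is diminished.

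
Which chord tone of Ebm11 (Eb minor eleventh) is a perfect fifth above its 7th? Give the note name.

Ab

Ebm11 is spelled Eb Gb Bb Db F Ab.
The 7th is Db. A perfect fifth above Db is Ab.
Ab is the chord's 11th.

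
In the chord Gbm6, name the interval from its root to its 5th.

The chord tones of Gb minor sixth are Gb–Bbb–Db–Eb.
The root is Gb and the 5th is Db.
Gb up to Db spans 5 letter names and 7 semitones — a perfect fifth.

perfect fifth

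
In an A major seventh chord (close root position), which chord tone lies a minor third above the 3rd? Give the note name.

E

The chord tones of A major seventh are A C# E G#.
The 3rd is C#. A minor third above C# is E.
E is the chord's 5th.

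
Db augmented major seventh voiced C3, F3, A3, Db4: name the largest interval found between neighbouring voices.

Adjacent intervals: C3→F3 = perfect fourth; F3→A3 = major third; A3→Db4 = diminished fourth.
The largest is C3 to F3, a perfect fourth (5 semitones).

perfect fourth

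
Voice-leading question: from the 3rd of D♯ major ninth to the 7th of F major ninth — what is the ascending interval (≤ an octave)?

d7

D♯ major ninth has F𝄪 as its 3rd, and F major ninth has E as its 7th.
From F𝄪 to E: 9 semitones over a seventh = diminished.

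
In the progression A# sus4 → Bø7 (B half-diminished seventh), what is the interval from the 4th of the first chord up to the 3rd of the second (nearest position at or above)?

A# sus4 has D# as its 4th, and Bø7 (B half-diminished seventh) has D as its 3rd.
8 letter names make it an octave; at 11 semitones (a half step narrower than perfect) the quality is diminished.

diminished octave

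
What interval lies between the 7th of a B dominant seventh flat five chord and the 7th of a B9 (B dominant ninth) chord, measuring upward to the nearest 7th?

perfect unison

B dominant seventh flat five has A as its 7th, and B9 (B dominant ninth) has A as its 7th.
Counting 1 letters and 0 half steps from A gives a perfect unison.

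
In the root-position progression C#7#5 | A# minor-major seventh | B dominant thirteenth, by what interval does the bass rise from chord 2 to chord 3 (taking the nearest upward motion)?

The roots are A# and B.
A# up to B is 1 semitone, a half step narrower than a major second, so the interval is minor.

minor 2nd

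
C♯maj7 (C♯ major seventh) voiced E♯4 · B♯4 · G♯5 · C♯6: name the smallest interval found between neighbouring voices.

perfect fourth

Adjacent intervals: E♯4→B♯4 = perfect fifth; B♯4→G♯5 = minor sixth; G♯5→C♯6 = perfect fourth.
The smallest is G♯5 to C♯6, a perfect fourth (5 semitones).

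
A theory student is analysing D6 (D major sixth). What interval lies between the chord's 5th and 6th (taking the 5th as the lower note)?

The chord tones of D major sixth are D, F#, A, B.
That puts A below B.
Counting 2 letters and 2 half steps from A gives a major second.

major second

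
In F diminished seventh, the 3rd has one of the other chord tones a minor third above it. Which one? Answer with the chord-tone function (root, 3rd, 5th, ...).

5th

F°7: F, A♭, C♭, E𝄫.
The 3rd is A♭. A minor third above A♭ is C♭.
C♭ is the chord's 5th.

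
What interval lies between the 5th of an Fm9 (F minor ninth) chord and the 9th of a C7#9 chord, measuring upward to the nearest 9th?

Fm9 (F minor ninth) has C as its 5th, and C7#9 has D♯ as its 9th.
2 letter names make it a second; at 3 semitones (a half step wider than major) the quality is augmented.

augmented second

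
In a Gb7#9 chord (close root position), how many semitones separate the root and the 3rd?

Gb7#9 (Gb dominant seventh sharp nine) is spelled Gb, Bb, Db, Fb, A.
Gb to Bb is a major third: 4 semitones.

4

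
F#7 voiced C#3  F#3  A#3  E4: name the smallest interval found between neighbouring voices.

Adjacent intervals: C#3→F#3 = perfect fourth; F#3→A#3 = major third; A#3→E4 = diminished fifth.
The smallest is F#3 to A#3, a major third (4 semitones).

major 3rd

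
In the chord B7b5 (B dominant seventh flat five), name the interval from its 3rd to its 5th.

diminished third

B dominant seventh flat five: B-D#-F-A.
3rd = D#; 5th = F.
3 letter names make it a third; at 2 semitones (a whole step narrower than major) the quality is diminished.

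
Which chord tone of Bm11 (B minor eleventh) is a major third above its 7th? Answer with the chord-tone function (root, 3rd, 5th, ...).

9th

Bm11 (B minor eleventh) is spelled B D F# A C# E.
The 7th is A. A major third above A is C#.
C# is the chord's 9th.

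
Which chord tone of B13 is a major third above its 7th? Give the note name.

C#

B13 (B dominant thirteenth): B, D#, F#, A, C#, G#.
The 7th is A. A major third above A is C#.
C# is the chord's 9th.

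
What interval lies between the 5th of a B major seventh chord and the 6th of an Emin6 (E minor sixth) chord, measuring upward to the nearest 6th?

perfect fifth

The 5th of B major seventh is F#; the 6th of Emin6 (E minor sixth) is C#.
Counting 5 letters and 7 half steps from F# gives a perfect fifth.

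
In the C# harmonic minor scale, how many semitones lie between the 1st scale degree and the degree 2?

2

The scale is C# D# E F# G# A B#.
C# up to D# is a major second — 2 semitones.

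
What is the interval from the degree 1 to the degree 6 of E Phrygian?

E phrygian: E F G A B C D.
Degree 1 = E; 6th scale degree = C.
From E to C: 8 semitones over a sixth = minor.

minor sixth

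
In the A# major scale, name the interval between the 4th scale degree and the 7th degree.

augmented fourth

Spelling the A# major scale: A# B# C## D# E# F## G##.
So we need the interval from D# up to G##.
4 letter names make it a fourth; at 6 semitones (a half step wider than perfect) the quality is augmented.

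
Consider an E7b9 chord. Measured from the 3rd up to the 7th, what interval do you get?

diminished fifth

The chord tones of E7b9 (E dominant seventh flat nine) are E-G#-B-D-F.
3rd = G#; 7th = D.
G# up to D is 6 semitones, a half step narrower than a perfect fifth, so the interval is diminished.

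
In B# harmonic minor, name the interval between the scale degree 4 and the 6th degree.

minor 3rd

The scale runs B# C## D# E# F## G# A##.
That puts E# below G#.
E# up to G# is 3 semitones, a half step narrower than a major third, so the interval is minor.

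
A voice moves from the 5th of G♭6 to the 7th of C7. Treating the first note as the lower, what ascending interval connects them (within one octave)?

The 5th of G♭6 is D♭; the 7th of C7 is B♭.
From D♭ to B♭ is 9 semitones, exactly the major sixth.

major 6th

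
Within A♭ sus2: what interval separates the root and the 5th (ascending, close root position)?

perfect fifth

A♭sus2: A♭, B♭, E♭.
The root is A♭ and the 5th is E♭.
A♭ up to E♭ spans 5 letter names and 7 semitones — a perfect fifth.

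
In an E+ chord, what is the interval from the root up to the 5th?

The chord tones of E+ are E, G#, B#.
Root = E; 5th = B#.
5 letter names make it a fifth; at 8 semitones (a half step wider than perfect) the quality is augmented.

augmented 5th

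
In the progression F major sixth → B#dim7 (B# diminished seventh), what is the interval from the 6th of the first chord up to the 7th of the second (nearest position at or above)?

The 6th of F major sixth is D; the 7th of B#dim7 (B# diminished seventh) is A.
From D to A is 7 semitones, exactly the perfect fifth.

perfect fifth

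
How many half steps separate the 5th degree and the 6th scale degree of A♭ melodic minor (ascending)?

The scale is A♭ B♭ C♭ D♭ E♭ F G.
E♭ up to F is a major second — 2 semitones.

2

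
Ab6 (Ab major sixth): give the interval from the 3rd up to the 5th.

minor 3rd

Ab major sixth: Ab-C-Eb-F.
3rd = C; 5th = Eb.
C up to Eb is 3 semitones, a half step narrower than a major third, so the interval is minor.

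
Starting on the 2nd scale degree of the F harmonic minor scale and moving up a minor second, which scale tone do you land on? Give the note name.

Ab

The scale is F G Ab Bb C Db E.
The 2nd scale degree is G; a minor second above that is Ab — scale degree 3.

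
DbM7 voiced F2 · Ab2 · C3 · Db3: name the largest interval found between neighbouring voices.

major 3rd

Adjacent intervals: F2→Ab2 = minor third; Ab2→C3 = major third; C3→Db3 = minor second.
The largest is Ab2 to C3, a major third (4 semitones).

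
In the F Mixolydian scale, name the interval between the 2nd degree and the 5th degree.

P4

The scale runs F G A Bb C D Eb.
The 2nd degree is G and the scale degree 5 is C.
From G to C is 5 semitones, exactly the perfect fourth.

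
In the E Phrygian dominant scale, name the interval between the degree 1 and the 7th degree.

minor seventh

Spelling the E Phrygian dominant scale: E F G# A B C D.
The degree 1 is E and the scale degree 7 is D.
7 letter names make it a seventh; at 10 semitones (a half step narrower than major) the quality is minor.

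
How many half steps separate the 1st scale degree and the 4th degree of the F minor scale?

5

The scale is F G Ab Bb C Db Eb.
F up to Bb is a perfect fourth — 5 semitones.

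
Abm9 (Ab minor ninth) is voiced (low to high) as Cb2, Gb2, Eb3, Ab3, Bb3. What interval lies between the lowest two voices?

perfect fifth

Those voices are Cb2 and Gb2.
Cb up to Gb spans 5 letter names and 7 semitones — a perfect fifth.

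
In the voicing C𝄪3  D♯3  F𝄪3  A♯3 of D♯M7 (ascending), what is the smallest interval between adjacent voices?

minor second

Adjacent intervals: C𝄪3→D♯3 = minor second; D♯3→F𝄪3 = major third; F𝄪3→A♯3 = minor third.
The smallest is C𝄪3 to D♯3, a minor second (1 semitone).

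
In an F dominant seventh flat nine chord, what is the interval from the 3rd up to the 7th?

F7b9 (F dominant seventh flat nine): F-A-C-Eb-Gb.
The 3rd is A and the 7th is Eb.
5 letter names make it a fifth; at 6 semitones (a half step narrower than perfect) the quality is diminished.

diminished fifth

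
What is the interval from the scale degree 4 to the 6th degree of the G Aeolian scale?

The scale runs G A B♭ C D E♭ F.
So we need the interval from C up to E♭.
C up to E♭ is 3 semitones, a half step narrower than a major third, so the interval is minor.

minor third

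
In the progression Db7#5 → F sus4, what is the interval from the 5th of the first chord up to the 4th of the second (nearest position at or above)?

m2

The 5th of Db7#5 is A; the 4th of F sus4 is Bb.
2 letter names make it a second; at 1 semitone (a half step narrower than major) the quality is minor.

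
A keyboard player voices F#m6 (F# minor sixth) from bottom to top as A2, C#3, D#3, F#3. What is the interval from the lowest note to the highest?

The outer voices are A2 and F#3.
From A to F# is 9 semitones, exactly the major sixth.

M6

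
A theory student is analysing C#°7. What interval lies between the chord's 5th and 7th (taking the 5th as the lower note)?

C# diminished seventh: C# E G Bb.
5th = G; 7th = Bb.
G up to Bb is 3 semitones, a half step narrower than a major third, so the interval is minor.

m3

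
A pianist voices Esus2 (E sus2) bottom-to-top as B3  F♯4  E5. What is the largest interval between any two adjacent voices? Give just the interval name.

m7

Adjacent intervals: B3→F♯4 = perfect fifth; F♯4→E5 = minor seventh.
The largest is F♯4 to E5, a minor seventh (10 semitones).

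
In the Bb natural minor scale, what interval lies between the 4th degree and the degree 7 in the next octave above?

perfect eleventh

Bb natural minor: Bb C Db Eb F Gb Ab.
4th degree = Eb; 7th scale degree (up an octave) = Ab.
Counting 11 letters and 17 half steps from Eb gives a perfect eleventh.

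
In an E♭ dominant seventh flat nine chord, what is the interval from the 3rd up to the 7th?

d5

E♭7b9: E♭, G, B♭, D♭, F♭.
The 3rd is G and the 7th is D♭.
From G to D♭: 6 semitones over a fifth = diminished.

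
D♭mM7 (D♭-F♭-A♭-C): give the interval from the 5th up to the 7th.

5th = A♭; 7th = C.
Counting 3 letters and 4 half steps from A♭ gives a major third.

major 3rd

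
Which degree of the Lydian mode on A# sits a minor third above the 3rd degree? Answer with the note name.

The scale is A# B# C## D## E# F## G##.
The 3rd degree is C##; a minor third above that is E# — scale degree 5.

E#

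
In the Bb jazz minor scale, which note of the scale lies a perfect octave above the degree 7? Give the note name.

A

The scale is Bb C Db Eb F G A.
The degree 7 is A; a perfect octave above that is A — scale degree 7.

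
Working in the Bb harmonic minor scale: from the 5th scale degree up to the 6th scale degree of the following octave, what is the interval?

minor ninth

Spelling the Bb harmonic minor scale: Bb C Db Eb F Gb A.
So we need the interval from F up to Gb.
9 letter names make it a ninth; at 13 semitones (a half step narrower than major) the quality is minor.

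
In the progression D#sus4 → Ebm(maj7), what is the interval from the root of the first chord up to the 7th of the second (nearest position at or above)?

D#sus4 has D# as its root, and Ebm(maj7) has D as its 7th.
8 letter names make it an octave; at 11 semitones (a half step narrower than perfect) the quality is diminished.

d8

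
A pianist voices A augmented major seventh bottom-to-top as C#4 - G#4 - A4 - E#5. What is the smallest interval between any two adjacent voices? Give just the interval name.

m2

Adjacent intervals: C#4→G#4 = perfect fifth; G#4→A4 = minor second; A4→E#5 = augmented fifth.
The smallest is G#4 to A4, a minor second (1 semitone).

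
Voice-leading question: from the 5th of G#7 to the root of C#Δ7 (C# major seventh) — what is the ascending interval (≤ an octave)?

minor seventh

The 5th of G#7 is D#; the root of C#Δ7 (C# major seventh) is C#.
D# up to C# is 10 semitones, a half step narrower than a major seventh, so the interval is minor.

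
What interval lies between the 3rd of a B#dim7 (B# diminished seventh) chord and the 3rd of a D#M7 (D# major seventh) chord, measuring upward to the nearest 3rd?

The 3rd of B#dim7 (B# diminished seventh) is D#; the 3rd of D#M7 (D# major seventh) is F##.
From D# to F## is 4 semitones, exactly the major third.

major third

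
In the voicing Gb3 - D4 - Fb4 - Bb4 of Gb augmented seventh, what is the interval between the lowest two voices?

Those voices are Gb3 and D4.
From Gb to D: 8 semitones over a fifth = augmented.

A5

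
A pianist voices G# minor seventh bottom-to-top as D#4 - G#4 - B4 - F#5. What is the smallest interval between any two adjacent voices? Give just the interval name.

Adjacent intervals: D#4→G#4 = perfect fourth; G#4→B4 = minor third; B4→F#5 = perfect fifth.
The smallest is G#4 to B4, a minor third (3 semitones).

minor 3rd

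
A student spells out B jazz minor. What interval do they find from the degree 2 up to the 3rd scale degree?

Spelling B jazz minor: B C# D E F# G# A#.
Degree 2 = C#; 3rd degree = D.
2 letter names make it a second; at 1 semitone (a half step narrower than major) the quality is minor.

minor second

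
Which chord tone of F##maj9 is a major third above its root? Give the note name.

A##

The chord tones of F##maj9 (F## major ninth) are F## A## C## E## G##.
The root is F##. A major third above F## is A##.
A## is the chord's 3rd.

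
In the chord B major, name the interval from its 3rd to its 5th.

minor third

B major is spelled B D# F#.
So we need the interval from D# up to F#.
D# up to F# is 3 semitones, a half step narrower than a major third, so the interval is minor.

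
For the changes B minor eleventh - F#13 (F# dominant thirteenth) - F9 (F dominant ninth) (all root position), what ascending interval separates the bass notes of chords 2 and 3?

d8

The roots are F# and F.
From F# to F: 11 semitones over an octave = diminished.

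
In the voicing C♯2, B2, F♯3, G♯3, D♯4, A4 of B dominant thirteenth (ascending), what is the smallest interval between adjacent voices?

major second

Adjacent intervals: C♯2→B2 = minor seventh; B2→F♯3 = perfect fifth; F♯3→G♯3 = major second; G♯3→D♯4 = perfect fifth; D♯4→A4 = diminished fifth.
The smallest is F♯3 to G♯3, a major second (2 semitones).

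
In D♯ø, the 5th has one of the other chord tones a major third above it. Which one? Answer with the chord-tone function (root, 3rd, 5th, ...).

7th

The chord tones of D♯ø (D♯ half-diminished seventh) are D♯-F♯-A-C♯.
The 5th is A. A major third above A is C♯.
C♯ is the chord's 7th.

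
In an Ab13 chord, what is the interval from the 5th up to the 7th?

minor third

Ab dominant thirteenth: Ab-C-Eb-Gb-Bb-F.
5th = Eb; 7th = Gb.
3 letter names make it a third; at 3 semitones (a half step narrower than major) the quality is minor.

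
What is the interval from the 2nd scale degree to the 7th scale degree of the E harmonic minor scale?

Spelling the E harmonic minor scale: E F# G A B C D#.
That puts F# below D#.
From F# to D# is 9 semitones, exactly the major sixth.

major 6th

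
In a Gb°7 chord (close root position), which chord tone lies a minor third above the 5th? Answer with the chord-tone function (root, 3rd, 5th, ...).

The chord tones of Gb diminished seventh are Gb, Bbb, Dbb, Fbb.
The 5th is Dbb. A minor third above Dbb is Fbb.
Fbb is the chord's 7th.

7th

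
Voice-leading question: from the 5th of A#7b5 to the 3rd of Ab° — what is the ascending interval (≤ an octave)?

diminished sixth

A#7b5 has E as its 5th, and Ab° has Cb as its 3rd.
6 letter names make it a sixth; at 7 semitones (a whole step narrower than major) the quality is diminished.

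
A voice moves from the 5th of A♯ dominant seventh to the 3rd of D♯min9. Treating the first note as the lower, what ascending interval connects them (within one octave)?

minor 2nd

A♯ dominant seventh has E♯ as its 5th, and D♯min9 has F♯ as its 3rd.
2 letter names make it a second; at 1 semitone (a half step narrower than major) the quality is minor.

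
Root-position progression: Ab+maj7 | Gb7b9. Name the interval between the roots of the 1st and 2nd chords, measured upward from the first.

The roots are Ab and Gb.
Ab up to Gb is 10 semitones, a half step narrower than a major seventh, so the interval is minor.

minor seventh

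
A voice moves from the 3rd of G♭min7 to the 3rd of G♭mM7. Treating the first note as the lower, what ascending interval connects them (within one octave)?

The 3rd of G♭min7 is B𝄫; the 3rd of G♭mM7 is B𝄫.
From B𝄫 to B𝄫 is 0 semitones, exactly the perfect unison.

P1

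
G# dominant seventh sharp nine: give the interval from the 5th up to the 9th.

augmented fifth

G#7#9 (G# dominant seventh sharp nine) is spelled G#–B#–D#–F#–A##.
So we need the interval from D# up to A##.
5 letter names make it a fifth; at 8 semitones (a half step wider than perfect) the quality is augmented.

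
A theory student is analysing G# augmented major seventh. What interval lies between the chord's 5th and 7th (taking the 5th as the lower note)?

G#+maj7: G#-B#-D##-F##.
The 5th is D## and the 7th is F##.
From D## to F##: 3 semitones over a third = minor.

m3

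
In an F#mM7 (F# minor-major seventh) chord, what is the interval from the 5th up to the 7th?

major third

Spelling the chord: F#–A–C#–E#.
5th = C#; 7th = E#.
C# up to E# spans 3 letter names and 4 semitones — a major third.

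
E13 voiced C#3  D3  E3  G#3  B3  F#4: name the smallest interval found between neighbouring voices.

Adjacent intervals: C#3→D3 = minor second; D3→E3 = major second; E3→G#3 = major third; G#3→B3 = minor third; B3→F#4 = perfect fifth.
The smallest is C#3 to D3, a minor second (1 semitone).

minor second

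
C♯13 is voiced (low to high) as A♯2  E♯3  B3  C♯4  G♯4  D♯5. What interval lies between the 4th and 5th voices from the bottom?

perfect fifth

Those voices are C♯4 and G♯4.
From C♯ to G♯ is 7 semitones, exactly the perfect fifth.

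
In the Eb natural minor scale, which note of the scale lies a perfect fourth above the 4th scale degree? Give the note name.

Db

The scale is Eb F Gb Ab Bb Cb Db.
The 4th scale degree is Ab; a perfect fourth above that is Db — scale degree 7.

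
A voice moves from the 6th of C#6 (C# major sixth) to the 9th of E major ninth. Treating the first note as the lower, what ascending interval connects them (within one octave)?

C#6 (C# major sixth) has A# as its 6th, and E major ninth has F# as its 9th.
A# up to F# is 8 semitones, a half step narrower than a major sixth, so the interval is minor.

minor sixth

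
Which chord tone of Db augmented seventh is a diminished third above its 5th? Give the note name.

Cb

The chord tones of Db7#5 (Db augmented seventh) are Db, F, A, Cb.
The 5th is A. A diminished third above A is Cb.
Cb is the chord's 7th.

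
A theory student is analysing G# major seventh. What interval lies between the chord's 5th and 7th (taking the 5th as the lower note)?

G#maj7 (G# major seventh): G#-B#-D#-F##.
That puts D# below F##.
From D# to F## is 4 semitones, exactly the major third.

major third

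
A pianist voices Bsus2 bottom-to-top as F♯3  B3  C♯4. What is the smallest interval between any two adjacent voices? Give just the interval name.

major second

Adjacent intervals: F♯3→B3 = perfect fourth; B3→C♯4 = major second.
The smallest is B3 to C♯4, a major second (2 semitones).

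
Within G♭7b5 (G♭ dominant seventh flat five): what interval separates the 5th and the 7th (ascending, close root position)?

The chord tones of G♭ dominant seventh flat five are G♭ B♭ D𝄫 F♭.
The 5th is D𝄫 and the 7th is F♭.
Counting 3 letters and 4 half steps from D𝄫 gives a major third.

major third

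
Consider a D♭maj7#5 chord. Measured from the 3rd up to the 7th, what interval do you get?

Spelling the chord: D♭, F, A, C.
So we need the interval from F up to C.
From F to C is 7 semitones, exactly the perfect fifth.

perfect 5th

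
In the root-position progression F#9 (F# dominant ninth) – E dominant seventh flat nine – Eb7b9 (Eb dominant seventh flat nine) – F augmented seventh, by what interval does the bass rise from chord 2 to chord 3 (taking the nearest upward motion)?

The roots are E and Eb.
From E to Eb: 11 semitones over an octave = diminished.

diminished octave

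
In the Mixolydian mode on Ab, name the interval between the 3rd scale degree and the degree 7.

Spelling the Mixolydian mode on Ab: Ab Bb C Db Eb F Gb.
The 3rd scale degree is C and the 7th scale degree is Gb.
C up to Gb is 6 semitones, a half step narrower than a perfect fifth, so the interval is diminished.

diminished fifth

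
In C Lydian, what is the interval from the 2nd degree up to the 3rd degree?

C lydian: C D E F# G A B.
So we need the interval from D up to E.
Counting 2 letters and 2 half steps from D gives a major second.

major second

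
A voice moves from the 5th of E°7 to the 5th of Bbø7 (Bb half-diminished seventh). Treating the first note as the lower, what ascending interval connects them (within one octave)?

E°7 has Bb as its 5th, and Bbø7 (Bb half-diminished seventh) has Fb as its 5th.
Bb up to Fb is 6 semitones, a half step narrower than a perfect fifth, so the interval is diminished.

diminished fifth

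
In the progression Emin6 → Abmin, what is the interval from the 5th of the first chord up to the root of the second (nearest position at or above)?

The 5th of Emin6 is B; the root of Abmin is Ab.
From B to Ab: 9 semitones over a seventh = diminished.

diminished 7th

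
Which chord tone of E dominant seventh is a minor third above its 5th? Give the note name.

E7 is spelled E-G#-B-D.
The 5th is B. A minor third above B is D.
D is the chord's 7th.

D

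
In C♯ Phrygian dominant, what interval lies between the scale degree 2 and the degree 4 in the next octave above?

The scale runs C♯ D E♯ F♯ G♯ A B.
That puts D below F♯.
D up to F♯ spans 10 letter names and 16 semitones — a major tenth.

major tenth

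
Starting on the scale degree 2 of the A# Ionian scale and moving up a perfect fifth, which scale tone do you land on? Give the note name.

F##

The scale is A# B# C## D# E# F## G##.
The scale degree 2 is B#; a perfect fifth above that is F## — scale degree 6.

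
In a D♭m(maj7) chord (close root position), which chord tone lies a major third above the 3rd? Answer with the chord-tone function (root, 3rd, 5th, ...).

The chord tones of D♭mM7 (D♭ minor-major seventh) are D♭, F♭, A♭, C.
The 3rd is F♭. A major third above F♭ is A♭.
A♭ is the chord's 5th.

5th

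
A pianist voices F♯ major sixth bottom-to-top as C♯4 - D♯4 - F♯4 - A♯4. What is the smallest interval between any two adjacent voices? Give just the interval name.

Adjacent intervals: C♯4→D♯4 = major second; D♯4→F♯4 = minor third; F♯4→A♯4 = major third.
The smallest is C♯4 to D♯4, a major second (2 semitones).

major second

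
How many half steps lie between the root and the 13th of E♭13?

Spelling the chord: E♭–G–B♭–D♭–F–C.
E♭ to C is a major thirteenth: 21 semitones.

21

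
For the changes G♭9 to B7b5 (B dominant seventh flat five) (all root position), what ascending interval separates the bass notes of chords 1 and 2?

augmented 3rd

The roots are G♭ and B.
G♭ up to B is 5 semitones, a half step wider than a major third, so the interval is augmented.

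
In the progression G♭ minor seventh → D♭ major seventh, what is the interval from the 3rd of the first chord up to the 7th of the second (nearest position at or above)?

G♭ minor seventh has B𝄫 as its 3rd, and D♭ major seventh has C as its 7th.
2 letter names make it a second; at 3 semitones (a half step wider than major) the quality is augmented.

augmented second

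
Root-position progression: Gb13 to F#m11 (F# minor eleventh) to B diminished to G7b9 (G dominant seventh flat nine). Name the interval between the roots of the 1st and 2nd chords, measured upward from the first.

The roots are Gb and F#.
7 letter names make it a seventh; at 12 semitones (a half step wider than major) the quality is augmented.

augmented seventh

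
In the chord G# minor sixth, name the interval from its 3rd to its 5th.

Spelling the chord: G#, B, D#, E#.
The 3rd is B and the 5th is D#.
Counting 3 letters and 4 half steps from B gives a major third.

major 3rd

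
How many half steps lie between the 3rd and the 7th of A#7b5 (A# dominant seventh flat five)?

6

A#7b5: A#-C##-E-G#.
C## to G# is a diminished fifth: 6 semitones.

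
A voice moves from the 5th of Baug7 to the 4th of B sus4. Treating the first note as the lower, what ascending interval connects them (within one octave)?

Baug7 has F𝄪 as its 5th, and B sus4 has E as its 4th.
F𝄪 up to E is 9 semitones, a whole step narrower than a major seventh, so the interval is diminished.

diminished 7th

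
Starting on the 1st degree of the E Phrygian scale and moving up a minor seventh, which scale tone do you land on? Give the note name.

D

The scale is E F G A B C D.
The 1st degree is E; a minor seventh above that is D — scale degree 7.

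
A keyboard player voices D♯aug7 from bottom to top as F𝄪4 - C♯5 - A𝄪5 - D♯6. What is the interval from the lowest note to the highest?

The outer voices are F𝄪4 and D♯6.
F𝄪 up to D♯ is 20 semitones, a half step narrower than a major thirteenth, so the interval is minor.

minor thirteenth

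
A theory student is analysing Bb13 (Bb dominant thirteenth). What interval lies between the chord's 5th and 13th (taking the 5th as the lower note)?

major ninth

Spelling the chord: Bb–D–F–Ab–C–G.
The 5th is F and the 13th is G.
From F to G is 14 semitones, exactly the major ninth.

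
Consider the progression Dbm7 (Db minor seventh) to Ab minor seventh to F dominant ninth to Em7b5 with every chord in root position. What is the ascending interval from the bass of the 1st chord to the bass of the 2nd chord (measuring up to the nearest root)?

P5

The roots are Db and Ab.
From Db to Ab is 7 semitones, exactly the perfect fifth.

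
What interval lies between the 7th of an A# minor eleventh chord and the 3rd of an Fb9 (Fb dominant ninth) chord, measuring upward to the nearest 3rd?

diminished 2nd

The 7th of A# minor eleventh is G#; the 3rd of Fb9 (Fb dominant ninth) is Ab.
G# up to Ab is 0 semitones, a whole step narrower than a major second, so the interval is diminished.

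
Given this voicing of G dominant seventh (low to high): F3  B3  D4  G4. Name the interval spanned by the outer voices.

major 9th

The outer voices are F3 and G4.
From F to G is 14 semitones, exactly the major ninth.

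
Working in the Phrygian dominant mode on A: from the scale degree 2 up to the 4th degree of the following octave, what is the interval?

major tenth

Spelling the Phrygian dominant mode on A: A Bb C# D E F G.
That puts Bb below D.
From Bb to D is 16 semitones, exactly the major tenth.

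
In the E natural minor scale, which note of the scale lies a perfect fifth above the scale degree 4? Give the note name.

The scale is E F♯ G A B C D.
The scale degree 4 is A; a perfect fifth above that is E — scale degree 1.

E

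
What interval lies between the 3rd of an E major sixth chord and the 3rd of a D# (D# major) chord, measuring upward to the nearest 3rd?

E major sixth has G# as its 3rd, and D# (D# major) has F## as its 3rd.
G# up to F## spans 7 letter names and 11 semitones — a major seventh.

major seventh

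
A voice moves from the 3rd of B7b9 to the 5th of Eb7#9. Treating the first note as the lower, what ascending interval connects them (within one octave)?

B7b9 has D# as its 3rd, and Eb7#9 has Bb as its 5th.
6 letter names make it a sixth; at 7 semitones (a whole step narrower than major) the quality is diminished.

diminished 6th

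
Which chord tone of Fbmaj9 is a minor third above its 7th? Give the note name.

The chord tones of Fb major ninth are Fb, Ab, Cb, Eb, Gb.
The 7th is Eb. A minor third above Eb is Gb.
Gb is the chord's 9th.

Gb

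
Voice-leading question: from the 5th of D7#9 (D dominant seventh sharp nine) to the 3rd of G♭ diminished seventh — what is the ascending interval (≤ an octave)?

D7#9 (D dominant seventh sharp nine) has A as its 5th, and G♭ diminished seventh has B𝄫 as its 3rd.
2 letter names make it a second; at 0 semitones (a whole step narrower than major) the quality is diminished.

diminished second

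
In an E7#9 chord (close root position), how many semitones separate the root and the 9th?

E7#9 (E dominant seventh sharp nine): E G# B D F##.
E to F## is an augmented ninth: 15 semitones.

15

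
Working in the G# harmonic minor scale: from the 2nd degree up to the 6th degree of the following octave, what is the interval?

diminished 12th

The scale runs G# A# B C# D# E F##.
So we need the interval from A# up to E.
A# up to E is 18 semitones, a half step narrower than a perfect twelfth, so the interval is diminished.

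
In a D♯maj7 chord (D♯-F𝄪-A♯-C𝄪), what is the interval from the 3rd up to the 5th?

minor third

So we need the interval from F𝄪 up to A♯.
F𝄪 up to A♯ is 3 semitones, a half step narrower than a major third, so the interval is minor.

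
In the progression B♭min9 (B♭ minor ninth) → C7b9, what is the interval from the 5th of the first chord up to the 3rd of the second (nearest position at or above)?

major 7th

B♭min9 (B♭ minor ninth) has F as its 5th, and C7b9 has E as its 3rd.
From F to E is 11 semitones, exactly the major seventh.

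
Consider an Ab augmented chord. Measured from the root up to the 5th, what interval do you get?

augmented fifth

Abaug (Ab augmented) is spelled Ab–C–E.
That puts Ab below E.
Ab up to E is 8 semitones, a half step wider than a perfect fifth, so the interval is augmented.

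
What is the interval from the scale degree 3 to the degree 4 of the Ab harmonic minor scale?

major second

The scale runs Ab Bb Cb Db Eb Fb G.
That puts Cb below Db.
Counting 2 letters and 2 half steps from Cb gives a major second.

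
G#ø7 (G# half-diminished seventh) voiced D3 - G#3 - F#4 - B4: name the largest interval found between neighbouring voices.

Adjacent intervals: D3→G#3 = augmented fourth; G#3→F#4 = minor seventh; F#4→B4 = perfect fourth.
The largest is G#3 to F#4, a minor seventh (10 semitones).

m7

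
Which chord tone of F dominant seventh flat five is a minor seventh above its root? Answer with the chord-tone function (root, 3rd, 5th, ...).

F7b5: F A Cb Eb.
The root is F. A minor seventh above F is Eb.
Eb is the chord's 7th.

7th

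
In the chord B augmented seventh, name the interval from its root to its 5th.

Baug7 (B augmented seventh): B, D#, F##, A.
Root = B; 5th = F##.
5 letter names make it a fifth; at 8 semitones (a half step wider than perfect) the quality is augmented.

augmented fifth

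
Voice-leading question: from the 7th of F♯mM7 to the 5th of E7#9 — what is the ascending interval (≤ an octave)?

The 7th of F♯mM7 is E♯; the 5th of E7#9 is B.
5 letter names make it a fifth; at 6 semitones (a half step narrower than perfect) the quality is diminished.

diminished 5th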